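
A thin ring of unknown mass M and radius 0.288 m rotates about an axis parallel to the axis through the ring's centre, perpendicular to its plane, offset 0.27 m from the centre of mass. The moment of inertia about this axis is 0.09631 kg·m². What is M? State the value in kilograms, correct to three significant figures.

I = I_cm + Md² = MR² + Md² = M·[1·(0.288)² + (0.27)²] = M·0.15584.
So M = 0.09631 / 0.15584 = 0.61799 kg.

0.618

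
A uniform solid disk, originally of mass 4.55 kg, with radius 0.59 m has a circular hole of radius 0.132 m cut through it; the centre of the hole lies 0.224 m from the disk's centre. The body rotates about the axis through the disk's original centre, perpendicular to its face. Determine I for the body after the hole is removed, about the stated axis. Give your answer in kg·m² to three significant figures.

0.779

Unpierced body about its centre: I₀ = (1/2)MR² = (1/2)(4.55)(0.59)² = 0.79193 kg·m².
The removed disk has mass m = M·(r/R)² = (4.55)(0.132/0.59)² = 0.22775 kg (same uniform areal density).
Its moment of inertia about the rotation axis (parallel-axis theorem): I_hole = (1/2)mr² + md² = (1/2)(0.22775)(0.132)² + (0.22775)(0.224)² = 0.013412 kg·m².
Treating the hole as negative mass, I = I₀ − I_hole = 0.79193 − 0.013412 = 0.77852 kg·m².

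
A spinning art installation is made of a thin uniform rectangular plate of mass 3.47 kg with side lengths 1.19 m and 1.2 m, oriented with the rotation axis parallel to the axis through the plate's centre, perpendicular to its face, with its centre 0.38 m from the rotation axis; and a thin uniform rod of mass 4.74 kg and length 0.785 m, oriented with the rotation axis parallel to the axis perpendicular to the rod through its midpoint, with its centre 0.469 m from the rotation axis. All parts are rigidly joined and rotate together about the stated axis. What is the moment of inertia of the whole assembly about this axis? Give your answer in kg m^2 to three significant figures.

2.61

Rectangular plate: I_cm = (1/12)M(a²+b²) = (1/12)(3.47)[(1.19)² + (1.2)²] = 0.82589 kg m^2; centre at d = 0.38 m, so I = I_cm + Md² gives I = 0.82589 + (3.47)(0.38)² = 1.327 kg m^2.
Thin rod: I_cm = (1/12)ML² = (1/12)(4.74)(0.785)² = 0.24341 kg m^2; centre at d = 0.469 m, so I = I_cm + Md² gives I = 0.24341 + (4.74)(0.469)² = 1.286 kg m^2.
Total I = 1.327 + 1.286 = 2.613 kg m^2.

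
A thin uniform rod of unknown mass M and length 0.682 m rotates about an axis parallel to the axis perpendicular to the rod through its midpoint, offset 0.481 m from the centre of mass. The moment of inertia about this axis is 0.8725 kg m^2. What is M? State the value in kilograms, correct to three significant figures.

3.23

I = I_cm + Md² = (1/12)ML² + Md² = M·[0.0833333·(0.682)² + (0.481)²] = M·0.27012.
So M = 0.8725 / 0.27012 = 3.23 kg.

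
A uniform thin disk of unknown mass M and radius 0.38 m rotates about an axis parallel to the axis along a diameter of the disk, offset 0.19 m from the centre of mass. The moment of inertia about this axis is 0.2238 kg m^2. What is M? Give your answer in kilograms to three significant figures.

I = I_cm + Md² = (1/4)MR² + Md² = M·[0.25·(0.38)² + (0.19)²] = M·0.0722.
So M = 0.2238 / 0.0722 = 3.0997 kg.

3.10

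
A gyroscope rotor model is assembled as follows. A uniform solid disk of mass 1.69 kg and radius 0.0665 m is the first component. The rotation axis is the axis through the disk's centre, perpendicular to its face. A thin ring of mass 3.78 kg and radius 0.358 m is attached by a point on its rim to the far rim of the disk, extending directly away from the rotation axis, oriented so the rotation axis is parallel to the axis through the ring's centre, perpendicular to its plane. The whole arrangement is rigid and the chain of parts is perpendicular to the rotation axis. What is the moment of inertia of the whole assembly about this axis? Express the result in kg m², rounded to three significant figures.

Solid disk: I_cm = (1/2)MR² = (1/2)(1.69)(0.0665)² = 0.0037368 kg m²; axis through the centre, so I = 0.0037368 kg m².
Thin ring: I_cm = MR² = (3.78)(0.358)² = 0.48446 kg m²; centre at d = 0.0665 + 0.358 = 0.4245 m, so the parallel axis theorem gives I = 0.48446 + (3.78)(0.4245)² = 1.1656 kg m².
Total I = 0.0037368 + 1.1656 = 1.1694 kg m².

1.17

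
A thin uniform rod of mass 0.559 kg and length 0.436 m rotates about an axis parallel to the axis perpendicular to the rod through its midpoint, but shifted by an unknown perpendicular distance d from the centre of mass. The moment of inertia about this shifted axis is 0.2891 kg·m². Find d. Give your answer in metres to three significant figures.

About the centre-of-mass axis, I_cm = (1/12)ML² = (1/12)(0.559)(0.436)² = 0.0088553 kg·m².
Parallel axis theorem: I = I_cm + Md², so Md² = 0.2891 − 0.0088553 = 0.28024 kg·m².
d = √(0.28024 / 0.559) = 0.70805 m.

0.708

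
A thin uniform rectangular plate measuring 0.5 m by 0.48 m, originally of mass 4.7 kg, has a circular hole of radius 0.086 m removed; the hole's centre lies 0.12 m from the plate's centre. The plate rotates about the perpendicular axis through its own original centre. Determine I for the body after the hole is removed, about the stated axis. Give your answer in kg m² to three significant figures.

Unpierced body about its centre: I₀ = (1/12)M(a²+b²) = (1/12)(4.7)[(0.5)² + (0.48)²] = 0.18816 kg m².
The removed disk has mass m = M·πr²/(ab) = (4.7)·π(0.086)²/(0.5·0.48) = 0.45502 kg (same uniform areal density).
Its moment of inertia about the rotation axis (parallel-axis theorem): I_hole = (1/2)mr² + md² = (1/2)(0.45502)(0.086)² + (0.45502)(0.12)² = 0.008235 kg m².
Treating the hole as negative mass, I = I₀ − I_hole = 0.18816 − 0.008235 = 0.17992 kg m².

0.180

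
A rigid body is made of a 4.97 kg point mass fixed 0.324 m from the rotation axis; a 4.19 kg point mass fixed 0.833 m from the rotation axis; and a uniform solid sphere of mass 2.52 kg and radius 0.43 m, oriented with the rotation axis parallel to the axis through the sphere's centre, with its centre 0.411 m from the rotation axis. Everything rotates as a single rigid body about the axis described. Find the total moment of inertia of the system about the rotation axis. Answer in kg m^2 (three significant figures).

4.04

Point mass: I_cm = 0; centre at d = 0.324 m, so the parallel axis theorem gives I = 0 + (4.97)(0.324)² = 0.52173 kg m^2.
Point mass: I_cm = 0; centre at d = 0.833 m, so the parallel axis theorem gives I = 0 + (4.19)(0.833)² = 2.9074 kg m^2.
Solid sphere: I_cm = (2/5)MR² = (2/5)(2.52)(0.43)² = 0.18638 kg m^2; centre at d = 0.411 m, so the parallel axis theorem gives I = 0.18638 + (2.52)(0.411)² = 0.61206 kg m^2.
Total I = 0.52173 + 2.9074 + 0.61206 = 4.0412 kg m^2.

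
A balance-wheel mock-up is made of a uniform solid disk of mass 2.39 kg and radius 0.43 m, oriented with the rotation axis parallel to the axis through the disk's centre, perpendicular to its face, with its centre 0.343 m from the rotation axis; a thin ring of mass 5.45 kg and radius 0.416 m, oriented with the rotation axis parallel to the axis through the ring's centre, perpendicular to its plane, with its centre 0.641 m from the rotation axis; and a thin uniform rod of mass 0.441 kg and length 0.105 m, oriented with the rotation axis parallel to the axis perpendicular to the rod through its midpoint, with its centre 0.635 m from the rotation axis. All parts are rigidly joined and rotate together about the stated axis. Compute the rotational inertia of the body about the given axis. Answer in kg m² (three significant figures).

3.86

Solid disk: I_cm = (1/2)MR² = (1/2)(2.39)(0.43)² = 0.22096 kg m²; centre at d = 0.343 m, so the parallel axis theorem gives I = 0.22096 + (2.39)(0.343)² = 0.50214 kg m².
Thin ring: I_cm = MR² = (5.45)(0.416)² = 0.94316 kg m²; centre at d = 0.641 m, so the parallel axis theorem gives I = 0.94316 + (5.45)(0.641)² = 3.1825 kg m².
Thin rod: I_cm = (1/12)ML² = (1/12)(0.441)(0.105)² = 0.00040517 kg m²; centre at d = 0.635 m, so the parallel axis theorem gives I = 0.00040517 + (0.441)(0.635)² = 0.17823 kg m².
Total I = 0.50214 + 3.1825 + 0.17823 = 3.8628 kg m².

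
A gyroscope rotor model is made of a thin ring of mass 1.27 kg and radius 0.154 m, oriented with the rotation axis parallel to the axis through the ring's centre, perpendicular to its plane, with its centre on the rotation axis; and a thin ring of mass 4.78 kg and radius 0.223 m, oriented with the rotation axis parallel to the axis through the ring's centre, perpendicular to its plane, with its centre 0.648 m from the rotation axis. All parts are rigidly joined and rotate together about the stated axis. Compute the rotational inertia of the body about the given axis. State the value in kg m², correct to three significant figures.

Thin ring: I_cm = MR² = (1.27)(0.154)² = 0.030119 kg m²; axis through the centre, so I = 0.030119 kg m².
Thin ring: I_cm = MR² = (4.78)(0.223)² = 0.2377 kg m²; centre at d = 0.648 m, so the parallel axis theorem gives I = 0.2377 + (4.78)(0.648)² = 2.2448 kg m².
Total I = 0.030119 + 2.2448 = 2.275 kg m².

2.27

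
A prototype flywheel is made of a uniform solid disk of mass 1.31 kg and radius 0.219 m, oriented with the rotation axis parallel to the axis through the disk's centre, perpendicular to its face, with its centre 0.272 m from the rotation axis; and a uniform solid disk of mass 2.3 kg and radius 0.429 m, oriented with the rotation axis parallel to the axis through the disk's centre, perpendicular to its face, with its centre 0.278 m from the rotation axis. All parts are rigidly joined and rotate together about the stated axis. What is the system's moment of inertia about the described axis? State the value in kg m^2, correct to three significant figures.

Solid disk: I_cm = (1/2)MR² = (1/2)(1.31)(0.219)² = 0.031414 kg m^2; centre at d = 0.272 m, so I = I_cm + Md² gives I = 0.031414 + (1.31)(0.272)² = 0.12833 kg m^2.
Solid disk: I_cm = (1/2)MR² = (1/2)(2.3)(0.429)² = 0.21165 kg m^2; centre at d = 0.278 m, so I = I_cm + Md² gives I = 0.21165 + (2.3)(0.278)² = 0.3894 kg m^2.
Total I = 0.12833 + 0.3894 = 0.51773 kg m^2.

0.518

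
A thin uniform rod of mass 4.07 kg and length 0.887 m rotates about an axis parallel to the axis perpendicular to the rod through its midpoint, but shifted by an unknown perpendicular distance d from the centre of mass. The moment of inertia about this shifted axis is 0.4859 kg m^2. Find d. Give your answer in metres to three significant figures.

About the centre-of-mass axis, I_cm = (1/12)ML² = (1/12)(4.07)(0.887)² = 0.26685 kg m^2.
Parallel axis theorem: I = I_cm + Md², so Md² = 0.4859 − 0.26685 = 0.21905 kg m^2.
d = √(0.21905 / 4.07) = 0.23199 m.

0.232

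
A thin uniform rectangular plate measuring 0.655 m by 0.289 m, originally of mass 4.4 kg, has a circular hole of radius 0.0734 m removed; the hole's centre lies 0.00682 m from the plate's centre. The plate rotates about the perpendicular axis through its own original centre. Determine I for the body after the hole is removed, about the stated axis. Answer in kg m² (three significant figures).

0.187

Unpierced body about its centre: I₀ = (1/12)M(a²+b²) = (1/12)(4.4)[(0.655)² + (0.289)²] = 0.18793 kg m².
The removed disk has mass m = M·πr²/(ab) = (4.4)·π(0.0734)²/(0.655·0.289) = 0.39342 kg (same uniform areal density).
Its moment of inertia about the rotation axis (parallel-axis theorem): I_hole = (1/2)mr² + md² = (1/2)(0.39342)(0.0734)² + (0.39342)(0.00682)² = 0.0010781 kg m².
Treating the hole as negative mass, I = I₀ − I_hole = 0.18793 − 0.0010781 = 0.18686 kg m².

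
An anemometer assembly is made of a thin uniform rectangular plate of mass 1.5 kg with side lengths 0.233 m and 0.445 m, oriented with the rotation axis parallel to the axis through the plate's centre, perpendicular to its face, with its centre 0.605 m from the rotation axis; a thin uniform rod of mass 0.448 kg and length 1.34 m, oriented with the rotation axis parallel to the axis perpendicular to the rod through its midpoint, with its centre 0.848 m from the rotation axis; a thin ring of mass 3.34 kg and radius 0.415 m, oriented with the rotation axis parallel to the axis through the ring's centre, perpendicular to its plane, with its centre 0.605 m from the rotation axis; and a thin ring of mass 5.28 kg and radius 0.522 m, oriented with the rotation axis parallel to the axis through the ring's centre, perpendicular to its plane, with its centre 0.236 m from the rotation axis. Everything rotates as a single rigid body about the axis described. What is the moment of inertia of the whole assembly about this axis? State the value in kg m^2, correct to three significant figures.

Rectangular plate: I_cm = (1/12)M(a²+b²) = (1/12)(1.5)[(0.233)² + (0.445)²] = 0.031539 kg m^2; centre at d = 0.605 m, so the parallel axis theorem gives I = 0.031539 + (1.5)(0.605)² = 0.58058 kg m^2.
Thin rod: I_cm = (1/12)ML² = (1/12)(0.448)(1.34)² = 0.067036 kg m^2; centre at d = 0.848 m, so the parallel axis theorem gives I = 0.067036 + (0.448)(0.848)² = 0.38919 kg m^2.
Thin ring: I_cm = MR² = (3.34)(0.415)² = 0.57523 kg m^2; centre at d = 0.605 m, so the parallel axis theorem gives I = 0.57523 + (3.34)(0.605)² = 1.7978 kg m^2.
Thin ring: I_cm = MR² = (5.28)(0.522)² = 1.4387 kg m^2; centre at d = 0.236 m, so the parallel axis theorem gives I = 1.4387 + (5.28)(0.236)² = 1.7328 kg m^2.
Total I = 0.58058 + 0.38919 + 1.7978 + 1.7328 = 4.5003 kg m^2.

4.50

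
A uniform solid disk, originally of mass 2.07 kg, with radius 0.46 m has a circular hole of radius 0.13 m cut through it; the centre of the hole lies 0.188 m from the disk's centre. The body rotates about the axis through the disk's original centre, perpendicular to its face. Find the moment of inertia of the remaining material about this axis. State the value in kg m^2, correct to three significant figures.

Unpierced body about its centre: I₀ = (1/2)MR² = (1/2)(2.07)(0.46)² = 0.21901 kg m^2.
The removed disk has mass m = M·(r/R)² = (2.07)(0.13/0.46)² = 0.16533 kg (same uniform areal density).
Its moment of inertia about the rotation axis (parallel-axis theorem): I_hole = (1/2)mr² + md² = (1/2)(0.16533)(0.13)² + (0.16533)(0.188)² = 0.0072403 kg m^2.
Treating the hole as negative mass, I = I₀ − I_hole = 0.21901 − 0.0072403 = 0.21177 kg m^2.

0.212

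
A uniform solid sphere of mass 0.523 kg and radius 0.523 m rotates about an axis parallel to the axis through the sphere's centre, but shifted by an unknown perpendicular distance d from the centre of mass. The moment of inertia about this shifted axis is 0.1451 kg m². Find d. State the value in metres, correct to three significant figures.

About the centre-of-mass axis, I_cm = (2/5)MR² = (2/5)(0.523)(0.523)² = 0.057222 kg m².
Parallel axis theorem: I = I_cm + Md², so Md² = 0.1451 − 0.057222 = 0.087878 kg m².
d = √(0.087878 / 0.523) = 0.40991 m.

0.410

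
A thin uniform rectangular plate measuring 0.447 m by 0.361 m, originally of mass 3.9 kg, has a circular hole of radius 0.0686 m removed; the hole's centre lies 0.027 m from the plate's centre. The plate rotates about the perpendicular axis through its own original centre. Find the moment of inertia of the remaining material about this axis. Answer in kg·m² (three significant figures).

Unpierced body about its centre: I₀ = (1/12)M(a²+b²) = (1/12)(3.9)[(0.447)² + (0.361)²] = 0.10729 kg·m².
The removed disk has mass m = M·πr²/(ab) = (3.9)·π(0.0686)²/(0.447·0.361) = 0.35731 kg (same uniform areal density).
Its moment of inertia about the rotation axis (parallel-axis theorem): I_hole = (1/2)mr² + md² = (1/2)(0.35731)(0.0686)² + (0.35731)(0.027)² = 0.0011012 kg·m².
Treating the hole as negative mass, I = I₀ − I_hole = 0.10729 − 0.0011012 = 0.10619 kg·m².

0.106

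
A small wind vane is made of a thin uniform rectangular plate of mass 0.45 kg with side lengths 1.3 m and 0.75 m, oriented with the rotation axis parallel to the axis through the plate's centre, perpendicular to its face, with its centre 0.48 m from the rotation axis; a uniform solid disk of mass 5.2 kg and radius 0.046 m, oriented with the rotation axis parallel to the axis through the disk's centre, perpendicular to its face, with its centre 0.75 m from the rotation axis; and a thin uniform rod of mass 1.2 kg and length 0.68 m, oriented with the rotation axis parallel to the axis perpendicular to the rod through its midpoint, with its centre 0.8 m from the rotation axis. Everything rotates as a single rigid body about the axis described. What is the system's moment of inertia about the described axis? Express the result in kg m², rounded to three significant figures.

Rectangular plate: I_cm = (1/12)M(a²+b²) = (1/12)(0.45)[(1.3)² + (0.75)²] = 0.084469 kg m²; centre at d = 0.48 m, so the parallel axis theorem gives I = 0.084469 + (0.45)(0.48)² = 0.18815 kg m².
Solid disk: I_cm = (1/2)MR² = (1/2)(5.2)(0.046)² = 0.0055016 kg m²; centre at d = 0.75 m, so the parallel axis theorem gives I = 0.0055016 + (5.2)(0.75)² = 2.9305 kg m².
Thin rod: I_cm = (1/12)ML² = (1/12)(1.2)(0.68)² = 0.04624 kg m²; centre at d = 0.8 m, so the parallel axis theorem gives I = 0.04624 + (1.2)(0.8)² = 0.81424 kg m².
Total I = 0.18815 + 2.9305 + 0.81424 = 3.9329 kg m².

3.93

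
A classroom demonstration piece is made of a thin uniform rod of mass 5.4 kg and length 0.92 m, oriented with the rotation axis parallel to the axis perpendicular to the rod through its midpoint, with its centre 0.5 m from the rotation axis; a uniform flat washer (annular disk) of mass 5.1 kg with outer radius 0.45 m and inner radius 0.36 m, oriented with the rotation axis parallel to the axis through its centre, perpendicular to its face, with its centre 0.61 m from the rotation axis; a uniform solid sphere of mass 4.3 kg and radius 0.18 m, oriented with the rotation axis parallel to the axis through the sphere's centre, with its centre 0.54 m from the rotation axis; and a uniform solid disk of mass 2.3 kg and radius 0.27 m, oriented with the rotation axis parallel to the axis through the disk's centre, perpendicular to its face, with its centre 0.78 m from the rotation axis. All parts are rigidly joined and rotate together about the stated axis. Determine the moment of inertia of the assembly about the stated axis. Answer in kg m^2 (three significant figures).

Thin rod: I_cm = (1/12)ML² = (1/12)(5.4)(0.92)² = 0.38088 kg m^2; centre at d = 0.5 m, so I = I_cm + Md² gives I = 0.38088 + (5.4)(0.5)² = 1.7309 kg m^2.
Annular disk: I_cm = (1/2)M(R²+r²) = (1/2)(5.1)[(0.45)² + (0.36)²] = 0.84685 kg m^2; centre at d = 0.61 m, so I = I_cm + Md² gives I = 0.84685 + (5.1)(0.61)² = 2.7446 kg m^2.
Solid sphere: I_cm = (2/5)MR² = (2/5)(4.3)(0.18)² = 0.055728 kg m^2; centre at d = 0.54 m, so I = I_cm + Md² gives I = 0.055728 + (4.3)(0.54)² = 1.3096 kg m^2.
Solid disk: I_cm = (1/2)MR² = (1/2)(2.3)(0.27)² = 0.083835 kg m^2; centre at d = 0.78 m, so I = I_cm + Md² gives I = 0.083835 + (2.3)(0.78)² = 1.4832 kg m^2.
Total I = 1.7309 + 2.7446 + 1.3096 + 1.4832 = 7.2682 kg m^2.

7.27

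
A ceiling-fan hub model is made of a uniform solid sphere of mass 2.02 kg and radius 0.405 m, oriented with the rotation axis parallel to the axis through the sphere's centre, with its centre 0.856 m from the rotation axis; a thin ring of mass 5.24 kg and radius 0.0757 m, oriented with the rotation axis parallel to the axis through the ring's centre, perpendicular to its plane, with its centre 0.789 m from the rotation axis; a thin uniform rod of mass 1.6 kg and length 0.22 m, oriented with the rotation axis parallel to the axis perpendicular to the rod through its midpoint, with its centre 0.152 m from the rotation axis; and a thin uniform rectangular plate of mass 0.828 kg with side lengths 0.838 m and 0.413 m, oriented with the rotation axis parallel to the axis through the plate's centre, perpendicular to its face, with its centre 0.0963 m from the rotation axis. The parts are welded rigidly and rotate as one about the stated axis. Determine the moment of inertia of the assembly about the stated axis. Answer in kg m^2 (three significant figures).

5.02

Solid sphere: I_cm = (2/5)MR² = (2/5)(2.02)(0.405)² = 0.13253 kg m^2; centre at d = 0.856 m, so I = I_cm + Md² gives I = 0.13253 + (2.02)(0.856)² = 1.6127 kg m^2.
Thin ring: I_cm = MR² = (5.24)(0.0757)² = 0.030028 kg m^2; centre at d = 0.789 m, so I = I_cm + Md² gives I = 0.030028 + (5.24)(0.789)² = 3.292 kg m^2.
Thin rod: I_cm = (1/12)ML² = (1/12)(1.6)(0.22)² = 0.0064533 kg m^2; centre at d = 0.152 m, so I = I_cm + Md² gives I = 0.0064533 + (1.6)(0.152)² = 0.04342 kg m^2.
Rectangular plate: I_cm = (1/12)M(a²+b²) = (1/12)(0.828)[(0.838)² + (0.413)²] = 0.060224 kg m^2; centre at d = 0.0963 m, so I = I_cm + Md² gives I = 0.060224 + (0.828)(0.0963)² = 0.067903 kg m^2.
Total I = 1.6127 + 3.292 + 0.04342 + 0.067903 = 5.016 kg m^2.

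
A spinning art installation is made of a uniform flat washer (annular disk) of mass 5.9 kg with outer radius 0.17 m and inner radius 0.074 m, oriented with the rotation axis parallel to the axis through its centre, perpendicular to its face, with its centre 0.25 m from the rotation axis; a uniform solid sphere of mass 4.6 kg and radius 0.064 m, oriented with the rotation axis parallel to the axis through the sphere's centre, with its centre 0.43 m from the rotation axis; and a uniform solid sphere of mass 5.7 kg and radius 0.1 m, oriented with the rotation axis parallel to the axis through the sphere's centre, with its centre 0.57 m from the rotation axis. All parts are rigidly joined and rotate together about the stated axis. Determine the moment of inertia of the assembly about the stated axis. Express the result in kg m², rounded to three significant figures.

3.20

Annular disk: I_cm = (1/2)M(R²+r²) = (1/2)(5.9)[(0.17)² + (0.074)²] = 0.10141 kg m²; centre at d = 0.25 m, so the parallel axis theorem gives I = 0.10141 + (5.9)(0.25)² = 0.47016 kg m².
Solid sphere: I_cm = (2/5)MR² = (2/5)(4.6)(0.064)² = 0.0075366 kg m²; centre at d = 0.43 m, so the parallel axis theorem gives I = 0.0075366 + (4.6)(0.43)² = 0.85808 kg m².
Solid sphere: I_cm = (2/5)MR² = (2/5)(5.7)(0.1)² = 0.0228 kg m²; centre at d = 0.57 m, so the parallel axis theorem gives I = 0.0228 + (5.7)(0.57)² = 1.8747 kg m².
Total I = 0.47016 + 0.85808 + 1.8747 = 3.203 kg m².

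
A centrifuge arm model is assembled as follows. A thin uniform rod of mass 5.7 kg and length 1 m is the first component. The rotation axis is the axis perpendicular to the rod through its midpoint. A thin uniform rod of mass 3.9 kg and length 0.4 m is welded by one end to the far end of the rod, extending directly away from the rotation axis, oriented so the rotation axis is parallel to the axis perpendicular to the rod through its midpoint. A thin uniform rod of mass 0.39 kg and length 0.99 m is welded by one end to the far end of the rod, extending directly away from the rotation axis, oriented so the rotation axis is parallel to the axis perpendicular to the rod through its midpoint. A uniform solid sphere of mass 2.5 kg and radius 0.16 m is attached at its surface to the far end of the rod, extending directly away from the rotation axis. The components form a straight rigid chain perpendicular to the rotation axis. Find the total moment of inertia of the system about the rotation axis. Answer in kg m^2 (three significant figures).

13.8

Thin rod: I_cm = (1/12)ML² = (1/12)(5.7)(1)² = 0.475 kg m^2; axis through the centre, so I = 0.475 kg m^2.
Thin rod: I_cm = (1/12)ML² = (1/12)(3.9)(0.4)² = 0.052 kg m^2; centre at d = 0.5 + 0.2 = 0.7 m, so I = I_cm + Md² gives I = 0.052 + (3.9)(0.7)² = 1.963 kg m^2.
Thin rod: I_cm = (1/12)ML² = (1/12)(0.39)(0.99)² = 0.031853 kg m^2; centre at d = 0.5 + 0.2 + 0.2 + 0.495 = 1.395 m, so I = I_cm + Md² gives I = 0.031853 + (0.39)(1.395)² = 0.7908 kg m^2.
Solid sphere: I_cm = (2/5)MR² = (2/5)(2.5)(0.16)² = 0.0256 kg m^2; centre at d = 0.5 + 0.2 + 0.2 + 0.495 + 0.495 + 0.16 = 2.05 m, so I = I_cm + Md² gives I = 0.0256 + (2.5)(2.05)² = 10.532 kg m^2.
Total I = 0.475 + 1.963 + 0.7908 + 10.532 = 13.761 kg m^2.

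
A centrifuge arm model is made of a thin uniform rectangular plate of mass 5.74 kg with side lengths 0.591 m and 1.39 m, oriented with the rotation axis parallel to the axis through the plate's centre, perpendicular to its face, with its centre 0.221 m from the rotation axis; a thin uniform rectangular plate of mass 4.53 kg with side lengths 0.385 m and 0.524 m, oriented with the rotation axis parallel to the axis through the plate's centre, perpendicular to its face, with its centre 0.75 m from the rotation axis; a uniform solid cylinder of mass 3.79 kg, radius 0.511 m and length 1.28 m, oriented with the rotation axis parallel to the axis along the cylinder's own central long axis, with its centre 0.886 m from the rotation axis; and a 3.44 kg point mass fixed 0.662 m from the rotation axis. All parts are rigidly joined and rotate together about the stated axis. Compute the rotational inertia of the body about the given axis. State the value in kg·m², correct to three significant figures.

Rectangular plate: I_cm = (1/12)M(a²+b²) = (1/12)(5.74)[(0.591)² + (1.39)²] = 1.0913 kg·m²; centre at d = 0.221 m, so the parallel axis theorem gives I = 1.0913 + (5.74)(0.221)² = 1.3716 kg·m².
Rectangular plate: I_cm = (1/12)M(a²+b²) = (1/12)(4.53)[(0.385)² + (0.524)²] = 0.15961 kg·m²; centre at d = 0.75 m, so the parallel axis theorem gives I = 0.15961 + (4.53)(0.75)² = 2.7077 kg·m².
Solid cylinder: I_cm = (1/2)MR² = (1/2)(3.79)(0.511)² = 0.49482 kg·m²; centre at d = 0.886 m, so the parallel axis theorem gives I = 0.49482 + (3.79)(0.886)² = 3.47 kg·m².
Point mass: I_cm = 0; centre at d = 0.662 m, so the parallel axis theorem gives I = 0 + (3.44)(0.662)² = 1.5076 kg·m².
Total I = 1.3716 + 2.7077 + 3.47 + 1.5076 = 9.0569 kg·m².

9.06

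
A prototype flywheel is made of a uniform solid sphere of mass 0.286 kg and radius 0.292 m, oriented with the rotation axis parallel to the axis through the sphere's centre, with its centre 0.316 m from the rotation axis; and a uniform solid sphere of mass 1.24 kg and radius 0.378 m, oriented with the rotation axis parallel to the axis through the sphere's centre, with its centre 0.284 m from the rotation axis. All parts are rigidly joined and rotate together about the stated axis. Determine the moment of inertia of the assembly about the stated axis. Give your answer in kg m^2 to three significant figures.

0.209

Solid sphere: I_cm = (2/5)MR² = (2/5)(0.286)(0.292)² = 0.0097542 kg m^2; centre at d = 0.316 m, so I = I_cm + Md² gives I = 0.0097542 + (0.286)(0.316)² = 0.038313 kg m^2.
Solid sphere: I_cm = (2/5)MR² = (2/5)(1.24)(0.378)² = 0.07087 kg m^2; centre at d = 0.284 m, so I = I_cm + Md² gives I = 0.07087 + (1.24)(0.284)² = 0.17088 kg m^2.
Total I = 0.038313 + 0.17088 = 0.2092 kg m^2.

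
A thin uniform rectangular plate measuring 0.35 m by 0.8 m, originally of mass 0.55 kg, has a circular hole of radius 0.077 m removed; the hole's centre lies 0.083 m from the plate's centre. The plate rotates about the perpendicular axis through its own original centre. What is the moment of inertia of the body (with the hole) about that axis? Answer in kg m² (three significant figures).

0.0346

Unpierced body about its centre: I₀ = (1/12)M(a²+b²) = (1/12)(0.55)[(0.35)² + (0.8)²] = 0.034948 kg m².
The removed disk has mass m = M·πr²/(ab) = (0.55)·π(0.077)²/(0.35·0.8) = 0.036588 kg (same uniform areal density).
Its moment of inertia about the rotation axis (parallel-axis theorem): I_hole = (1/2)mr² + md² = (1/2)(0.036588)(0.077)² + (0.036588)(0.083)² = 0.00036052 kg m².
Treating the hole as negative mass, I = I₀ − I_hole = 0.034948 − 0.00036052 = 0.034587 kg m².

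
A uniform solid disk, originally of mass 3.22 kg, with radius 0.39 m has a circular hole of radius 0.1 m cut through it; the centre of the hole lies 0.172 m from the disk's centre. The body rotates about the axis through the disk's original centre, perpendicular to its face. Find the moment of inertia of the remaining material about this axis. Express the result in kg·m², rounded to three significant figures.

Unpierced body about its centre: I₀ = (1/2)MR² = (1/2)(3.22)(0.39)² = 0.24488 kg·m².
The removed disk has mass m = M·(r/R)² = (3.22)(0.1/0.39)² = 0.2117 kg (same uniform areal density).
Its moment of inertia about the rotation axis (parallel-axis theorem): I_hole = (1/2)mr² + md² = (1/2)(0.2117)(0.1)² + (0.2117)(0.172)² = 0.0073215 kg·m².
Treating the hole as negative mass, I = I₀ − I_hole = 0.24488 − 0.0073215 = 0.23756 kg·m².

0.238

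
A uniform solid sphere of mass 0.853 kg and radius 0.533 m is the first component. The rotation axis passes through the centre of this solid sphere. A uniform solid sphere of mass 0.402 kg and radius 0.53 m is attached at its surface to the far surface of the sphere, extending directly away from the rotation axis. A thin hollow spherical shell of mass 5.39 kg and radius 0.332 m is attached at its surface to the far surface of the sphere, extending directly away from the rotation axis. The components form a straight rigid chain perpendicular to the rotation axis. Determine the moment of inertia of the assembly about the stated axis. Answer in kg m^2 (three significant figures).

Solid sphere: I_cm = (2/5)MR² = (2/5)(0.853)(0.533)² = 0.096931 kg m^2; axis through the centre, so I = 0.096931 kg m^2.
Solid sphere: I_cm = (2/5)MR² = (2/5)(0.402)(0.53)² = 0.045169 kg m^2; centre at d = 0.533 + 0.53 = 1.063 m, so the parallel axis theorem gives I = 0.045169 + (0.402)(1.063)² = 0.49942 kg m^2.
Spherical shell: I_cm = (2/3)MR² = (2/3)(5.39)(0.332)² = 0.39607 kg m^2; centre at d = 0.533 + 0.53 + 0.53 + 0.332 = 1.925 m, so the parallel axis theorem gives I = 0.39607 + (5.39)(1.925)² = 20.369 kg m^2.
Total I = 0.096931 + 0.49942 + 20.369 = 20.966 kg m^2.

21.0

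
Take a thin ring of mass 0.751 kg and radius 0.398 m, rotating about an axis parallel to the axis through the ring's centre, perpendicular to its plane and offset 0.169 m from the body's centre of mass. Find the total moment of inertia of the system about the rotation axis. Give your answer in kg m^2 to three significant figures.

0.140

I_cm = MR² = (0.751)(0.398)² = 0.11896 kg m^2; centre at d = 0.169 m, so I = I_cm + Md² gives I = 0.11896 + (0.751)(0.169)² = 0.14041 kg m^2.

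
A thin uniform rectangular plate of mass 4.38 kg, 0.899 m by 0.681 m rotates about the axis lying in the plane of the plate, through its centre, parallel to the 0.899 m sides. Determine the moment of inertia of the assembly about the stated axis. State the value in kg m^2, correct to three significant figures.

I_cm = (1/12)Mb² = (1/12)(4.38)(0.681)² = 0.16927 kg m^2; axis through the centre, so I = 0.16927 kg m^2.

0.169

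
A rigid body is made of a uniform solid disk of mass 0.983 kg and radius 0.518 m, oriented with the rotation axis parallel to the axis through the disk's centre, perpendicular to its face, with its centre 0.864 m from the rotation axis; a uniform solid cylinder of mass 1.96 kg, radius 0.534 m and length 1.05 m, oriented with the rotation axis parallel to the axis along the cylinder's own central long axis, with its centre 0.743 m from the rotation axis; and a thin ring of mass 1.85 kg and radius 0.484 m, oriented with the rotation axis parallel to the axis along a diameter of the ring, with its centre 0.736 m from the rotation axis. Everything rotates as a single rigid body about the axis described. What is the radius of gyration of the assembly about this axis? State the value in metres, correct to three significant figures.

Solid disk: I_cm = (1/2)MR² = (1/2)(0.983)(0.518)² = 0.13188 kg m²; centre at d = 0.864 m, so I = I_cm + Md² gives I = 0.13188 + (0.983)(0.864)² = 0.86569 kg m².
Solid cylinder: I_cm = (1/2)MR² = (1/2)(1.96)(0.534)² = 0.27945 kg m²; centre at d = 0.743 m, so I = I_cm + Md² gives I = 0.27945 + (1.96)(0.743)² = 1.3615 kg m².
Thin ring: I_cm = (1/2)MR² = (1/2)(1.85)(0.484)² = 0.21669 kg m²; centre at d = 0.736 m, so I = I_cm + Md² gives I = 0.21669 + (1.85)(0.736)² = 1.2188 kg m².
Total I = 3.446 kg m²; total mass M = 4.793 kg.
k = √(I/M) = √(3.446/4.793) = 0.84792 m.

0.848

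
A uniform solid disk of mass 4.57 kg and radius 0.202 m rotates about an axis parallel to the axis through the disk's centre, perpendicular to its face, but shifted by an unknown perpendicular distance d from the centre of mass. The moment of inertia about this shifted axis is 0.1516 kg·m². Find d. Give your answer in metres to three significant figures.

About the centre-of-mass axis, I_cm = (1/2)MR² = (1/2)(4.57)(0.202)² = 0.093237 kg·m².
Parallel axis theorem: I = I_cm + Md², so Md² = 0.1516 − 0.093237 = 0.058363 kg·m².
d = √(0.058363 / 4.57) = 0.11301 m.

0.113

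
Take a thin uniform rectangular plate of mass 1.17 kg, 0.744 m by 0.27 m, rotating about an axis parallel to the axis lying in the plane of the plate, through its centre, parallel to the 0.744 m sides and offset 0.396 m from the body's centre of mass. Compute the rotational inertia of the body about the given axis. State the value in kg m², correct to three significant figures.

0.191

I_cm = (1/12)Mb² = (1/12)(1.17)(0.27)² = 0.0071077 kg m²; centre at d = 0.396 m, so the parallel axis theorem gives I = 0.0071077 + (1.17)(0.396)² = 0.19058 kg m².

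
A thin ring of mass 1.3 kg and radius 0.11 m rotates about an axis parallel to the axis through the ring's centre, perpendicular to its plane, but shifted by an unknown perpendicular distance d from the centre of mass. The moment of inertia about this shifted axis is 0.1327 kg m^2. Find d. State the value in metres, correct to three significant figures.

0.300

About the centre-of-mass axis, I_cm = MR² = (1.3)(0.11)² = 0.01573 kg m^2.
Parallel axis theorem: I = I_cm + Md², so Md² = 0.1327 − 0.01573 = 0.11697 kg m^2.
d = √(0.11697 / 1.3) = 0.29996 m.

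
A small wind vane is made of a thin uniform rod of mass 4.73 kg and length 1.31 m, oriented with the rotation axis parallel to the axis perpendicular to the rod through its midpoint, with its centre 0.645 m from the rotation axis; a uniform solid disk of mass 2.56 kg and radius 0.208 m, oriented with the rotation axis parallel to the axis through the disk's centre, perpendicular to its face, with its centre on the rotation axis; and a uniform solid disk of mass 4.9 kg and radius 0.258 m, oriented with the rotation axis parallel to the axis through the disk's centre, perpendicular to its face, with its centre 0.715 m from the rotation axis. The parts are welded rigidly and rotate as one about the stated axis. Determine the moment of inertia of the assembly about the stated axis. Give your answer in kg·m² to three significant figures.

5.37

Thin rod: I_cm = (1/12)ML² = (1/12)(4.73)(1.31)² = 0.67643 kg·m²; centre at d = 0.645 m, so I = I_cm + Md² gives I = 0.67643 + (4.73)(0.645)² = 2.6442 kg·m².
Solid disk: I_cm = (1/2)MR² = (1/2)(2.56)(0.208)² = 0.055378 kg·m²; axis through the centre, so I = 0.055378 kg·m².
Solid disk: I_cm = (1/2)MR² = (1/2)(4.9)(0.258)² = 0.16308 kg·m²; centre at d = 0.715 m, so I = I_cm + Md² gives I = 0.16308 + (4.9)(0.715)² = 2.6681 kg·m².
Total I = 2.6442 + 0.055378 + 2.6681 = 5.3677 kg·m².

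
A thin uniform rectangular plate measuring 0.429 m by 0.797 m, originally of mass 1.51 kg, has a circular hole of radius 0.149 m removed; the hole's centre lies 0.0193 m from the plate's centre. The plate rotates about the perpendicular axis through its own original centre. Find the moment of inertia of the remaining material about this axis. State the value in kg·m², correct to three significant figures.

Unpierced body about its centre: I₀ = (1/12)M(a²+b²) = (1/12)(1.51)[(0.429)² + (0.797)²] = 0.10309 kg·m².
The removed disk has mass m = M·πr²/(ab) = (1.51)·π(0.149)²/(0.429·0.797) = 0.30802 kg (same uniform areal density).
Its moment of inertia about the rotation axis (parallel-axis theorem): I_hole = (1/2)mr² + md² = (1/2)(0.30802)(0.149)² + (0.30802)(0.0193)² = 0.0035339 kg·m².
Treating the hole as negative mass, I = I₀ − I_hole = 0.10309 − 0.0035339 = 0.099555 kg·m².

0.0996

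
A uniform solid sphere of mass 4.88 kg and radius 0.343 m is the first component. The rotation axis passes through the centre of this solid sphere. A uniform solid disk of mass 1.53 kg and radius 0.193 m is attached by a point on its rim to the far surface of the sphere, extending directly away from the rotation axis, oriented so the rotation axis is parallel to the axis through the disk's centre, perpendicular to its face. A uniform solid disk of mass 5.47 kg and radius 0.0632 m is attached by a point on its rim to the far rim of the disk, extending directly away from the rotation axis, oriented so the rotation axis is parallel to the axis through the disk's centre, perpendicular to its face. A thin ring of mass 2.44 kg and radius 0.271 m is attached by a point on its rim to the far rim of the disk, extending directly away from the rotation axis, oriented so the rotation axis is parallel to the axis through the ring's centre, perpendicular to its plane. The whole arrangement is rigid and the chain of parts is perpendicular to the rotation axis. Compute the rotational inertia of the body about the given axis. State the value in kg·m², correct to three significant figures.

Solid sphere: I_cm = (2/5)MR² = (2/5)(4.88)(0.343)² = 0.22965 kg·m²; axis through the centre, so I = 0.22965 kg·m².
Solid disk: I_cm = (1/2)MR² = (1/2)(1.53)(0.193)² = 0.028495 kg·m²; centre at d = 0.343 + 0.193 = 0.536 m, so I = I_cm + Md² gives I = 0.028495 + (1.53)(0.536)² = 0.46806 kg·m².
Solid disk: I_cm = (1/2)MR² = (1/2)(5.47)(0.0632)² = 0.010924 kg·m²; centre at d = 0.343 + 0.193 + 0.193 + 0.0632 = 0.7922 m, so I = I_cm + Md² gives I = 0.010924 + (5.47)(0.7922)² = 3.4438 kg·m².
Thin ring: I_cm = MR² = (2.44)(0.271)² = 0.1792 kg·m²; centre at d = 0.343 + 0.193 + 0.193 + 0.0632 + 0.0632 + 0.271 = 1.1264 m, so I = I_cm + Md² gives I = 0.1792 + (2.44)(1.1264)² = 3.275 kg·m².
Total I = 0.22965 + 0.46806 + 3.4438 + 3.275 = 7.4165 kg·m².

7.42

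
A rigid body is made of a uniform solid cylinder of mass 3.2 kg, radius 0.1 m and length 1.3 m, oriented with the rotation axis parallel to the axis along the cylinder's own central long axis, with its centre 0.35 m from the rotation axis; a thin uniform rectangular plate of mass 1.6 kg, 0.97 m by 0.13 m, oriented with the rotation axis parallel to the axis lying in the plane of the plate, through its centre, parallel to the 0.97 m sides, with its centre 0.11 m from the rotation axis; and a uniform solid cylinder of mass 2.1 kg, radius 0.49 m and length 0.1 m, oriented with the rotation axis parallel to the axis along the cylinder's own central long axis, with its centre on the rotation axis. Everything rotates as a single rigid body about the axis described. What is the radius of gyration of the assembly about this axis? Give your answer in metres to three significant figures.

0.314

Solid cylinder: I_cm = (1/2)MR² = (1/2)(3.2)(0.1)² = 0.016 kg m^2; centre at d = 0.35 m, so the parallel axis theorem gives I = 0.016 + (3.2)(0.35)² = 0.408 kg m^2.
Rectangular plate: I_cm = (1/12)Mb² = (1/12)(1.6)(0.13)² = 0.0022533 kg m^2; centre at d = 0.11 m, so the parallel axis theorem gives I = 0.0022533 + (1.6)(0.11)² = 0.021613 kg m^2.
Solid cylinder: I_cm = (1/2)MR² = (1/2)(2.1)(0.49)² = 0.2521 kg m^2; axis through the centre, so I = 0.2521 kg m^2.
Total I = 0.68172 kg m^2; total mass M = 6.9 kg.
k = √(I/M) = √(0.68172/6.9) = 0.31432 m.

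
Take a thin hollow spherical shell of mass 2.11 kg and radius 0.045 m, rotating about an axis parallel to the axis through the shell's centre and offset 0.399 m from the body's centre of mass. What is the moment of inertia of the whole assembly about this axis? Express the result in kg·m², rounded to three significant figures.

I_cm = (2/3)MR² = (2/3)(2.11)(0.045)² = 0.0028485 kg·m²; centre at d = 0.399 m, so I = I_cm + Md² gives I = 0.0028485 + (2.11)(0.399)² = 0.33876 kg·m².

0.339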